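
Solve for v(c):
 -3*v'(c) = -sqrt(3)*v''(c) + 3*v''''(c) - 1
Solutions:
 v(c) = C1 + C2*exp(2^(1/3)*c*(2*sqrt(3)/(sqrt(3)*sqrt(243 - 4*sqrt(3)) + 27)^(1/3) + 2^(1/3)*(sqrt(3)*sqrt(243 - 4*sqrt(3)) + 27)^(1/3))/12)*sin(2^(1/3)*c*(-2^(1/3)*sqrt(3)*(sqrt(3)*sqrt(243 - 4*sqrt(3)) + 27)^(1/3) + 6/(sqrt(3)*sqrt(243 - 4*sqrt(3)) + 27)^(1/3))/12) + C3*exp(2^(1/3)*c*(2*sqrt(3)/(sqrt(3)*sqrt(243 - 4*sqrt(3)) + 27)^(1/3) + 2^(1/3)*(sqrt(3)*sqrt(243 - 4*sqrt(3)) + 27)^(1/3))/12)*cos(2^(1/3)*c*(-2^(1/3)*sqrt(3)*(sqrt(3)*sqrt(243 - 4*sqrt(3)) + 27)^(1/3) + 6/(sqrt(3)*sqrt(243 - 4*sqrt(3)) + 27)^(1/3))/12) + C4*exp(-2^(1/3)*c*(2*sqrt(3)/(sqrt(3)*sqrt(243 - 4*sqrt(3)) + 27)^(1/3) + 2^(1/3)*(sqrt(3)*sqrt(243 - 4*sqrt(3)) + 27)^(1/3))/6) + c/3


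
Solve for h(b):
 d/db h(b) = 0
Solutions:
 h(b) = C1


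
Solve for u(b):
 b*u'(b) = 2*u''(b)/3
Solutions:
 u(b) = C1 + C2*erfi(sqrt(3)*b/2)


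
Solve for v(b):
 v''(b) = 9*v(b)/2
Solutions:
 v(b) = C1*exp(-3*sqrt(2)*b/2) + C2*exp(3*sqrt(2)*b/2)


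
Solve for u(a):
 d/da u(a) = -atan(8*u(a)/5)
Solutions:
 Integral(1/atan(8*_y/5), (_y, u(a))) = C1 - a


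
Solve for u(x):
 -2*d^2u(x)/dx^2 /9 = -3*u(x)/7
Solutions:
 u(x) = C1*exp(-3*sqrt(42)*x/14) + C2*exp(3*sqrt(42)*x/14)


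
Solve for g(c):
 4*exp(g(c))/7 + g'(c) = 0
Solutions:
 g(c) = log(1/(C1 + 4*c)) + log(7)


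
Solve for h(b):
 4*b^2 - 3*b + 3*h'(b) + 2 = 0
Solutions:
 h(b) = C1 - 4*b^3/9 + b^2/2 - 2*b/3


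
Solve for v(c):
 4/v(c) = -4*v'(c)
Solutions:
 v(c) = -sqrt(C1 - 2*c)
 v(c) = sqrt(C1 - 2*c)


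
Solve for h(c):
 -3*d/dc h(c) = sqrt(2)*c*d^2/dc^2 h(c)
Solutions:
 h(c) = C1 + C2*c^(1 - 3*sqrt(2)/2)


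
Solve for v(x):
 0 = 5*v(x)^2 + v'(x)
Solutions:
 v(x) = 1/(C1 + 5*x)


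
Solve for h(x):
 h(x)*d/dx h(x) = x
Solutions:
 h(x) = -sqrt(C1 + x^2)
 h(x) = sqrt(C1 + x^2)


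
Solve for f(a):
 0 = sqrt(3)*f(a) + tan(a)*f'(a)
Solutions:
 f(a) = C1/sin(a)^(sqrt(3))


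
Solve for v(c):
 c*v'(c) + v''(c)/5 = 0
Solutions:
 v(c) = C1 + C2*erf(sqrt(10)*c/2)


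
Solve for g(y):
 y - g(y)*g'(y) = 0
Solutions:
 g(y) = -sqrt(C1 + y^2)
 g(y) = sqrt(C1 + y^2)


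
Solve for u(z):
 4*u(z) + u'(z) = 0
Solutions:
 u(z) = C1*exp(-4*z)


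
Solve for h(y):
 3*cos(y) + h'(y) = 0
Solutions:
 h(y) = C1 - 3*sin(y)


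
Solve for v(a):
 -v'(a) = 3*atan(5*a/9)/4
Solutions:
 v(a) = C1 - 3*a*atan(5*a/9)/4 + 27*log(25*a^2 + 81)/40


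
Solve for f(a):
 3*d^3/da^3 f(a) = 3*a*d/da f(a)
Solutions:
 f(a) = C1 + Integral(C2*airyai(a) + C3*airybi(a), a)


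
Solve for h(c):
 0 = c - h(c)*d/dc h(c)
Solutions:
 h(c) = -sqrt(C1 + c^2)
 h(c) = sqrt(C1 + c^2)


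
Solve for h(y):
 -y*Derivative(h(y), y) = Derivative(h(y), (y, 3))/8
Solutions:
 h(y) = C1 + Integral(C2*airyai(-2*y) + C3*airybi(-2*y), y)


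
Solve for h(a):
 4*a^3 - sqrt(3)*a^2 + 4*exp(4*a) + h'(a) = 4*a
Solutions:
 h(a) = C1 - a^4 + sqrt(3)*a^3/3 + 2*a^2 - exp(4*a)


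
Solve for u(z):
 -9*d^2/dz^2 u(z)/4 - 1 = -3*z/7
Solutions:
 u(z) = C1 + C2*z + 2*z^3/63 - 2*z^2/9


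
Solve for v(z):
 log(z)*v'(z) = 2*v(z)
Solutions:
 v(z) = C1*exp(2*li(z))


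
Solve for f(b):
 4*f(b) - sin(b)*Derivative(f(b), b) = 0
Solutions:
 f(b) = C1*(cos(b)^2 - 2*cos(b) + 1)/(cos(b)^2 + 2*cos(b) + 1)


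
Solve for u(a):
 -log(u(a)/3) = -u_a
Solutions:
 Integral(1/(-log(_y) + log(3)), (_y, u(a))) = C1 - a


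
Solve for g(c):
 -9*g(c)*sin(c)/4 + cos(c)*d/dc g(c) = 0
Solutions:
 g(c) = C1/cos(c)^(9/4)


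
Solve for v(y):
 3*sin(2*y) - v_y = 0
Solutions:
 v(y) = C1 - 3*cos(2*y)/2


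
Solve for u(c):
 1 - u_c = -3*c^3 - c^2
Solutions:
 u(c) = C1 + 3*c^4/4 + c^3/3 + c


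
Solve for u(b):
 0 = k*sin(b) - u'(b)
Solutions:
 u(b) = C1 - k*cos(b)


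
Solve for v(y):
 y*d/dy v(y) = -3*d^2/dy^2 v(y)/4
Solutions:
 v(y) = C1 + C2*erf(sqrt(6)*y/3)


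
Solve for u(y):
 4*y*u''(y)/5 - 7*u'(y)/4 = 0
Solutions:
 u(y) = C1 + C2*y^(51/16)


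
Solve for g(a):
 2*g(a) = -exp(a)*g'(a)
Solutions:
 g(a) = C1*exp(2*exp(-a))


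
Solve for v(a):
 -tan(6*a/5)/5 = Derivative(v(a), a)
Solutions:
 v(a) = C1 + log(cos(6*a/5))/6


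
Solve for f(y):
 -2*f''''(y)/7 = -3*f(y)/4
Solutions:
 f(y) = C1*exp(-42^(1/4)*y/2) + C2*exp(42^(1/4)*y/2) + C3*sin(42^(1/4)*y/2) + C4*cos(42^(1/4)*y/2)


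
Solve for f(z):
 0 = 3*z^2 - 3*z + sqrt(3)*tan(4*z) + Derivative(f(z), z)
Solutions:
 f(z) = C1 - z^3 + 3*z^2/2 + sqrt(3)*log(cos(4*z))/4


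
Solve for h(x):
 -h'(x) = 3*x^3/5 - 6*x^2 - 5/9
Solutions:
 h(x) = C1 - 3*x^4/20 + 2*x^3 + 5*x/9


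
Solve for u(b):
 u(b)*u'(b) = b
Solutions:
 u(b) = -sqrt(C1 + b^2)
 u(b) = sqrt(C1 + b^2)


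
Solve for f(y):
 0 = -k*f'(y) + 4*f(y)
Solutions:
 f(y) = C1*exp(4*y/k)


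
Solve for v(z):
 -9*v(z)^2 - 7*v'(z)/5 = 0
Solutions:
 v(z) = 7/(C1 + 45*z)


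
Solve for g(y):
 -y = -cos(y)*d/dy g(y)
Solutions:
 g(y) = C1 + Integral(y/cos(y), y)


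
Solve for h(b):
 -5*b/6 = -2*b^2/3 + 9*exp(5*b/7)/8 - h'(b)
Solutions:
 h(b) = C1 - 2*b^3/9 + 5*b^2/12 + 63*exp(5*b/7)/40


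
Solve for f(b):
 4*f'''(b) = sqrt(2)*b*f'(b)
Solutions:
 f(b) = C1 + Integral(C2*airyai(sqrt(2)*b/2) + C3*airybi(sqrt(2)*b/2), b)


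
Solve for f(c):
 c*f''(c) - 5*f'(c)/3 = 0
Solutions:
 f(c) = C1 + C2*c^(8/3)


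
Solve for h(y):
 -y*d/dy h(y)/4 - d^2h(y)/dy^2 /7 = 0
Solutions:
 h(y) = C1 + C2*erf(sqrt(14)*y/4)


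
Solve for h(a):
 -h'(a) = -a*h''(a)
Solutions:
 h(a) = C1 + C2*a^2


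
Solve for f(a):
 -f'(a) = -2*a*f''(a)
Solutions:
 f(a) = C1 + C2*a^(3/2)


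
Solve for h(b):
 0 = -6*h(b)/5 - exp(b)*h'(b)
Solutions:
 h(b) = C1*exp(6*exp(-b)/5)


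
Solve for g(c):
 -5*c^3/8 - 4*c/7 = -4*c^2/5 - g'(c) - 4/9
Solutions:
 g(c) = C1 + 5*c^4/32 - 4*c^3/15 + 2*c^2/7 - 4*c/9


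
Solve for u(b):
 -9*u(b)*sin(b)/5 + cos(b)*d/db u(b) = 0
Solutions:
 u(b) = C1/cos(b)^(9/5)


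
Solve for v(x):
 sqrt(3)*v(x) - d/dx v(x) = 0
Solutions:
 v(x) = C1*exp(sqrt(3)*x)


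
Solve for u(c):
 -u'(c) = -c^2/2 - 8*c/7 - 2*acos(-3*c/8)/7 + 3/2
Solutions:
 u(c) = C1 + c^3/6 + 4*c^2/7 + 2*c*acos(-3*c/8)/7 - 3*c/2 + 2*sqrt(64 - 9*c^2)/21


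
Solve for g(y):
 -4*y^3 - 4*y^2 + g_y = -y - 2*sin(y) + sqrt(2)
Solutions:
 g(y) = C1 + y^4 + 4*y^3/3 - y^2/2 + sqrt(2)*y + 2*cos(y)


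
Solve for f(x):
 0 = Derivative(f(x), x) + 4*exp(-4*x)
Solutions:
 f(x) = C1 + exp(-4*x)


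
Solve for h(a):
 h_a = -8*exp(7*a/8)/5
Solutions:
 h(a) = C1 - 64*exp(7*a/8)/35


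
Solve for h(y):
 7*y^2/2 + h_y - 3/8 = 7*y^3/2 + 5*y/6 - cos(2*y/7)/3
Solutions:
 h(y) = C1 + 7*y^4/8 - 7*y^3/6 + 5*y^2/12 + 3*y/8 - 7*sin(2*y/7)/6


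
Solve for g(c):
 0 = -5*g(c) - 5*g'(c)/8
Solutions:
 g(c) = C1*exp(-8*c)


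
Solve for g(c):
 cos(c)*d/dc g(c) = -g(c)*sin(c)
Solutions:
 g(c) = C1*cos(c)


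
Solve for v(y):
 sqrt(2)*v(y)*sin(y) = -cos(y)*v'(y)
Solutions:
 v(y) = C1*cos(y)^(sqrt(2))


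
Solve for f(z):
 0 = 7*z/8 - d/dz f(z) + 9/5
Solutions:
 f(z) = C1 + 7*z^2/16 + 9*z/5


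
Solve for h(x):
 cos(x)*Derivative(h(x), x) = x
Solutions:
 h(x) = C1 + Integral(x/cos(x), x)


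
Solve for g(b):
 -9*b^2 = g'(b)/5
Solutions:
 g(b) = C1 - 15*b^3


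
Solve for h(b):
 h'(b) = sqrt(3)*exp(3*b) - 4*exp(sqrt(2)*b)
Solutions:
 h(b) = C1 + sqrt(3)*exp(3*b)/3 - 2*sqrt(2)*exp(sqrt(2)*b)


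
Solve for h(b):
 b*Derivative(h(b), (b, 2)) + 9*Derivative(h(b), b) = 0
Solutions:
 h(b) = C1 + C2/b^8


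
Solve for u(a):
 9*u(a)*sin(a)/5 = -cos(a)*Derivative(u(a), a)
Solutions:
 u(a) = C1*cos(a)^(9/5)


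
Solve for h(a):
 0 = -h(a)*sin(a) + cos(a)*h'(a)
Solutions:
 h(a) = C1/cos(a)


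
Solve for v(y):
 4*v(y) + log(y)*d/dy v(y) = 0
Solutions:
 v(y) = C1*exp(-4*li(y))


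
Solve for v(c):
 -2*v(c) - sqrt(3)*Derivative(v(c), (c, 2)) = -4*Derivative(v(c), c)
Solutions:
 v(c) = C1*exp(c*(-sqrt(6)*sqrt(2 - sqrt(3)) + 2*sqrt(3))/3) + C2*exp(c*(sqrt(6)*sqrt(2 - sqrt(3)) + 2*sqrt(3))/3)


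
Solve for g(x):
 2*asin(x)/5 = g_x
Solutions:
 g(x) = C1 + 2*x*asin(x)/5 + 2*sqrt(1 - x^2)/5


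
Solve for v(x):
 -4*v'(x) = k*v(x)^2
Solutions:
 v(x) = 4/(C1 + k*x)


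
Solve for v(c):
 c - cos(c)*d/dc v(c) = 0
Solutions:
 v(c) = C1 + Integral(c/cos(c), c)


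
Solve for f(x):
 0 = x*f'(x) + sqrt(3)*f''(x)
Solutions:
 f(x) = C1 + C2*erf(sqrt(2)*3^(3/4)*x/6)


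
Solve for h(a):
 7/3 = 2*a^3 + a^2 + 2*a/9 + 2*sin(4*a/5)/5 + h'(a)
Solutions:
 h(a) = C1 - a^4/2 - a^3/3 - a^2/9 + 7*a/3 + cos(4*a/5)/2


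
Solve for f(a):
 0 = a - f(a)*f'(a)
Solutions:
 f(a) = -sqrt(C1 + a^2)
 f(a) = sqrt(C1 + a^2)


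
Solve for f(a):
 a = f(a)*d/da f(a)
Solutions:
 f(a) = -sqrt(C1 + a^2)
 f(a) = sqrt(C1 + a^2)


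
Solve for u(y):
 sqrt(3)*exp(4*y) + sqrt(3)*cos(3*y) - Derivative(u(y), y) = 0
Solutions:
 u(y) = C1 + sqrt(3)*exp(4*y)/4 + sqrt(3)*sin(3*y)/3


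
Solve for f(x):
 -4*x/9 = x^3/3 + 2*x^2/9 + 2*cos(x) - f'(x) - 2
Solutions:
 f(x) = C1 + x^4/12 + 2*x^3/27 + 2*x^2/9 - 2*x + 2*sin(x)


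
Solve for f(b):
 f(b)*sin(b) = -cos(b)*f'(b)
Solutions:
 f(b) = C1*cos(b)


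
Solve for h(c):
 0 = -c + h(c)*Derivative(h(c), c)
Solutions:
 h(c) = -sqrt(C1 + c^2)
 h(c) = sqrt(C1 + c^2)


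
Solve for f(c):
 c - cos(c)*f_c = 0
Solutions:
 f(c) = C1 + Integral(c/cos(c), c)


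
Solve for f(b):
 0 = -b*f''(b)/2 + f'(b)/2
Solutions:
 f(b) = C1 + C2*b^2


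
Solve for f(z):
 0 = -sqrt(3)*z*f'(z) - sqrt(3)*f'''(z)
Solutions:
 f(z) = C1 + Integral(C2*airyai(-z) + C3*airybi(-z), z)


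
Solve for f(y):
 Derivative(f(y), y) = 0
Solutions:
 f(y) = C1


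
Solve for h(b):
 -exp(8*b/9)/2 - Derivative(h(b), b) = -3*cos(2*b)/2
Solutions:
 h(b) = C1 - 9*exp(8*b/9)/16 + 3*sin(2*b)/4


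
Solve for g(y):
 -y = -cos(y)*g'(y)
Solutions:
 g(y) = C1 + Integral(y/cos(y), y)


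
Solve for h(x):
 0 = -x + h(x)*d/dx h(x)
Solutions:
 h(x) = -sqrt(C1 + x^2)
 h(x) = sqrt(C1 + x^2)


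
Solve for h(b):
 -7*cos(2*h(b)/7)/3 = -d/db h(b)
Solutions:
 -7*b/3 - 7*log(sin(2*h(b)/7) - 1)/4 + 7*log(sin(2*h(b)/7) + 1)/4 = C1


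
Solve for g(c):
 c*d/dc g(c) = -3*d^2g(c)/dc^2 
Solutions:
 g(c) = C1 + C2*erf(sqrt(6)*c/6)


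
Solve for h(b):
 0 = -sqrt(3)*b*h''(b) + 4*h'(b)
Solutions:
 h(b) = C1 + C2*b^(1 + 4*sqrt(3)/3)


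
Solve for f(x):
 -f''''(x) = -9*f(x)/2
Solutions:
 f(x) = C1*exp(-2^(3/4)*sqrt(3)*x/2) + C2*exp(2^(3/4)*sqrt(3)*x/2) + C3*sin(2^(3/4)*sqrt(3)*x/2) + C4*cos(2^(3/4)*sqrt(3)*x/2)


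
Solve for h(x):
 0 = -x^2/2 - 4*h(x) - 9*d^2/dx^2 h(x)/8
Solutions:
 h(x) = C1*sin(4*sqrt(2)*x/3) + C2*cos(4*sqrt(2)*x/3) - x^2/8 + 9/128


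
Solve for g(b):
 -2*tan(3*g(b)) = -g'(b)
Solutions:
 g(b) = -asin(C1*exp(6*b))/3 + pi/3
 g(b) = asin(C1*exp(6*b))/3


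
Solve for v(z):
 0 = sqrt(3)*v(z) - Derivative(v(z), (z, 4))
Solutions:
 v(z) = C1*exp(-3^(1/8)*z) + C2*exp(3^(1/8)*z) + C3*sin(3^(1/8)*z) + C4*cos(3^(1/8)*z)


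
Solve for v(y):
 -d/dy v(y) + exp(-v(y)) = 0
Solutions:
 v(y) = log(C1 + y)


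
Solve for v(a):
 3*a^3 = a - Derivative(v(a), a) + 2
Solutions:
 v(a) = C1 - 3*a^4/4 + a^2/2 + 2*a


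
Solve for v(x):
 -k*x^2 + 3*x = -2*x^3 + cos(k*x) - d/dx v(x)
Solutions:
 v(x) = C1 + k*x^3/3 - x^4/2 - 3*x^2/2 + sin(k*x)/k


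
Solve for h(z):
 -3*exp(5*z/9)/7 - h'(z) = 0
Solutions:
 h(z) = C1 - 27*exp(5*z/9)/35


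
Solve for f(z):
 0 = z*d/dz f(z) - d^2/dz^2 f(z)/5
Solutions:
 f(z) = C1 + C2*erfi(sqrt(10)*z/2)


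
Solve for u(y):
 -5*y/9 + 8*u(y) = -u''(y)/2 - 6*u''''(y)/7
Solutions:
 u(y) = 5*y/72 + (C1*sin(sqrt(2)*3^(3/4)*7^(1/4)*y*cos(atan(sqrt(5327)/7)/2)/3) + C2*cos(sqrt(2)*3^(3/4)*7^(1/4)*y*cos(atan(sqrt(5327)/7)/2)/3))*exp(-sqrt(2)*3^(3/4)*7^(1/4)*y*sin(atan(sqrt(5327)/7)/2)/3) + (C3*sin(sqrt(2)*3^(3/4)*7^(1/4)*y*cos(atan(sqrt(5327)/7)/2)/3) + C4*cos(sqrt(2)*3^(3/4)*7^(1/4)*y*cos(atan(sqrt(5327)/7)/2)/3))*exp(sqrt(2)*3^(3/4)*7^(1/4)*y*sin(atan(sqrt(5327)/7)/2)/3)


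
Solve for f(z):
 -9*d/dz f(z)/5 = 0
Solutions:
 f(z) = C1


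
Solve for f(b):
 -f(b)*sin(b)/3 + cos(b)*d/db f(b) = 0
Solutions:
 f(b) = C1/cos(b)^(1/3)


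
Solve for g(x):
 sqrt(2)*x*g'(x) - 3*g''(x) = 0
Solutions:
 g(x) = C1 + C2*erfi(2^(3/4)*sqrt(3)*x/6)


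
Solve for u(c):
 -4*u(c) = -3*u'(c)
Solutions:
 u(c) = C1*exp(4*c/3)


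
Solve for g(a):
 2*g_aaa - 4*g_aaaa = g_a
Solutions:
 g(a) = C1 + C4*exp(-a/2) + (C2*sin(a/2) + C3*cos(a/2))*exp(a/2)


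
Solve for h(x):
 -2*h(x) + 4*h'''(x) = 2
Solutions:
 h(x) = C3*exp(2^(2/3)*x/2) + (C1*sin(2^(2/3)*sqrt(3)*x/4) + C2*cos(2^(2/3)*sqrt(3)*x/4))*exp(-2^(2/3)*x/4) - 1


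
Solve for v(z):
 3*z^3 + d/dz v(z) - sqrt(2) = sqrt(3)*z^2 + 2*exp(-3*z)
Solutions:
 v(z) = C1 - 3*z^4/4 + sqrt(3)*z^3/3 + sqrt(2)*z - 2*exp(-3*z)/3


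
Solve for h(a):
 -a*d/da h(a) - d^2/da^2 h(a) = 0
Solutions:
 h(a) = C1 + C2*erf(sqrt(2)*a/2)


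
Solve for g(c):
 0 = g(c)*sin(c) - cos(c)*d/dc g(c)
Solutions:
 g(c) = C1/cos(c)


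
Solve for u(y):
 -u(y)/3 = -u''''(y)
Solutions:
 u(y) = C1*exp(-3^(3/4)*y/3) + C2*exp(3^(3/4)*y/3) + C3*sin(3^(3/4)*y/3) + C4*cos(3^(3/4)*y/3)


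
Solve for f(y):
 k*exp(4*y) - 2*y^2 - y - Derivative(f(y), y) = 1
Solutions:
 f(y) = C1 + k*exp(4*y)/4 - 2*y^3/3 - y^2/2 - y


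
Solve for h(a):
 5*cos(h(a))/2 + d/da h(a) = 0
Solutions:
 h(a) = pi - asin((C1 + exp(5*a))/(C1 - exp(5*a)))
 h(a) = asin((C1 + exp(5*a))/(C1 - exp(5*a)))


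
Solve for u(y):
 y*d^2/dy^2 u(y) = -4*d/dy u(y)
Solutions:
 u(y) = C1 + C2/y^3


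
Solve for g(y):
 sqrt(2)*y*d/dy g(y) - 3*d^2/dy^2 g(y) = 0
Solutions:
 g(y) = C1 + C2*erfi(2^(3/4)*sqrt(3)*y/6)


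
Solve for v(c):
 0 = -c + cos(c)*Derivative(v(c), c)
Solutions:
 v(c) = C1 + Integral(c/cos(c), c)


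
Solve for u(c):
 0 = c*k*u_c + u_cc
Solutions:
 u(c) = Piecewise((-sqrt(2)*sqrt(pi)*C1*erf(sqrt(2)*c*sqrt(k)/2)/(2*sqrt(k)) - C2, (k > 0) | (k < 0)), (-C1*c - C2, True))


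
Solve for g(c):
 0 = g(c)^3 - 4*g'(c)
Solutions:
 g(c) = -sqrt(2)*sqrt(-1/(C1 + c))
 g(c) = sqrt(2)*sqrt(-1/(C1 + c))


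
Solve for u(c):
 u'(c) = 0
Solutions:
 u(c) = C1


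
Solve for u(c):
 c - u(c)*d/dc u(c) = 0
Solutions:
 u(c) = -sqrt(C1 + c^2)
 u(c) = sqrt(C1 + c^2)


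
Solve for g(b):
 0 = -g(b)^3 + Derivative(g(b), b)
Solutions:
 g(b) = -sqrt(2)*sqrt(-1/(C1 + b))/2
 g(b) = sqrt(2)*sqrt(-1/(C1 + b))/2


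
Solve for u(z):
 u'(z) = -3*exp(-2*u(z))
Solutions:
 u(z) = log(-sqrt(C1 - 6*z))
 u(z) = log(C1 - 6*z)/2


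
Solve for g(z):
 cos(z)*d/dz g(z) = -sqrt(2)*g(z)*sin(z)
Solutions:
 g(z) = C1*cos(z)^(sqrt(2))


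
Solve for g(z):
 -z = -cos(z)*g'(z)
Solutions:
 g(z) = C1 + Integral(z/cos(z), z)


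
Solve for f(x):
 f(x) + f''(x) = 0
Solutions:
 f(x) = C1*sin(x) + C2*cos(x)


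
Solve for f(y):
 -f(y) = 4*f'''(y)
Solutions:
 f(y) = C3*exp(-2^(1/3)*y/2) + (C1*sin(2^(1/3)*sqrt(3)*y/4) + C2*cos(2^(1/3)*sqrt(3)*y/4))*exp(2^(1/3)*y/4)


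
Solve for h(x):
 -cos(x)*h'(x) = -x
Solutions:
 h(x) = C1 + Integral(x/cos(x), x)


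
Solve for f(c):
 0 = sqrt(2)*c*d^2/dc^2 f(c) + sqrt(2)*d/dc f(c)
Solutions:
 f(c) = C1 + C2*log(c)


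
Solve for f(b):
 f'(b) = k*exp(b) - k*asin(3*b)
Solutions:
 f(b) = C1 - k*(b*asin(3*b) + sqrt(1 - 9*b^2)/3 - exp(b))


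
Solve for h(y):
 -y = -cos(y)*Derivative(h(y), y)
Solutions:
 h(y) = C1 + Integral(y/cos(y), y)


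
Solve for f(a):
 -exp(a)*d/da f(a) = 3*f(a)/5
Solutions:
 f(a) = C1*exp(3*exp(-a)/5)


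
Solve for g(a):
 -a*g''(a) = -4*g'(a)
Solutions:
 g(a) = C1 + C2*a^5


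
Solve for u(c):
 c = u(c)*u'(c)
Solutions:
 u(c) = -sqrt(C1 + c^2)
 u(c) = sqrt(C1 + c^2)


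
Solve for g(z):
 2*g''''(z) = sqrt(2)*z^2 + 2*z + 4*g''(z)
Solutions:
 g(z) = C1 + C2*z + C3*exp(-sqrt(2)*z) + C4*exp(sqrt(2)*z) - sqrt(2)*z^4/48 - z^3/12 - sqrt(2)*z^2/8


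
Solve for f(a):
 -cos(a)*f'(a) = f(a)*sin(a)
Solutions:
 f(a) = C1*cos(a)


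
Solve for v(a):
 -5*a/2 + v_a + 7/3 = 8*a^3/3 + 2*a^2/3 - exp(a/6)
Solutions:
 v(a) = C1 + 2*a^4/3 + 2*a^3/9 + 5*a^2/4 - 7*a/3 - 6*exp(a/6)


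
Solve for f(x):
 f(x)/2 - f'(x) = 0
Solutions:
 f(x) = C1*exp(x/2)


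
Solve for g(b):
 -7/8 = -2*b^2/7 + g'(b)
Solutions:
 g(b) = C1 + 2*b^3/21 - 7*b/8


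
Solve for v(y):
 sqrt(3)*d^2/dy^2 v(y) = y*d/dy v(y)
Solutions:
 v(y) = C1 + C2*erfi(sqrt(2)*3^(3/4)*y/6)


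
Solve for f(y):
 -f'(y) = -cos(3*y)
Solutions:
 f(y) = C1 + sin(3*y)/3


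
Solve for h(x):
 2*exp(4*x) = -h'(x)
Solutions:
 h(x) = C1 - exp(4*x)/2


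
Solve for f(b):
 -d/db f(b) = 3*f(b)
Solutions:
 f(b) = C1*exp(-3*b)


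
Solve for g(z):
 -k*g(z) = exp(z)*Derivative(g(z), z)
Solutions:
 g(z) = C1*exp(k*exp(-z))


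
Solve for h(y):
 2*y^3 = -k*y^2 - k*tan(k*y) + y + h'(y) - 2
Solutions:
 h(y) = C1 + k*y^3/3 + k*Piecewise((-log(cos(k*y))/k, Ne(k, 0)), (0, True)) + y^4/2 - y^2/2 + 2*y


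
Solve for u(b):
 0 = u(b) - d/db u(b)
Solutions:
 u(b) = C1*exp(b)


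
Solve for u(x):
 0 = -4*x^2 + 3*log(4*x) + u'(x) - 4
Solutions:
 u(x) = C1 + 4*x^3/3 - 3*x*log(x) - x*log(64) + 7*x


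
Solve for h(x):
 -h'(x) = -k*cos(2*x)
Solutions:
 h(x) = C1 + k*sin(2*x)/2


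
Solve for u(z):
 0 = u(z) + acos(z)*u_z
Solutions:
 u(z) = C1*exp(-Integral(1/acos(z), z))


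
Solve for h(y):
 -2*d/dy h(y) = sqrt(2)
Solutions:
 h(y) = C1 - sqrt(2)*y/2


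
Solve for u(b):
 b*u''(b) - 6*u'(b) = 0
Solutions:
 u(b) = C1 + C2*b^7


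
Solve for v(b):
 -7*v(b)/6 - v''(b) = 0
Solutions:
 v(b) = C1*sin(sqrt(42)*b/6) + C2*cos(sqrt(42)*b/6)


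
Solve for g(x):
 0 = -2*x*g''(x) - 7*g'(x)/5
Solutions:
 g(x) = C1 + C2*x^(3/10)


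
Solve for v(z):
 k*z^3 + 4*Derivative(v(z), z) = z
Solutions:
 v(z) = C1 - k*z^4/16 + z^2/8


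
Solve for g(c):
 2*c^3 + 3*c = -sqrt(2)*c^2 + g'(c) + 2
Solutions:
 g(c) = C1 + c^4/2 + sqrt(2)*c^3/3 + 3*c^2/2 - 2*c


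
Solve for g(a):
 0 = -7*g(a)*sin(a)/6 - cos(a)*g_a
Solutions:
 g(a) = C1*cos(a)^(7/6)


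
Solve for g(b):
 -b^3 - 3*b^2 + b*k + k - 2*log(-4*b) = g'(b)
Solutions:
 g(b) = C1 - b^4/4 - b^3 + b^2*k/2 + b*(k - 4*log(2) + 2) - 2*b*log(-b)


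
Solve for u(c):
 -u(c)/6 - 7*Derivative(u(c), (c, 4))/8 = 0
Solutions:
 u(c) = (C1*sin(21^(3/4)*c/21) + C2*cos(21^(3/4)*c/21))*exp(-21^(3/4)*c/21) + (C3*sin(21^(3/4)*c/21) + C4*cos(21^(3/4)*c/21))*exp(21^(3/4)*c/21)


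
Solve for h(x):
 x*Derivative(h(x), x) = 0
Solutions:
 h(x) = C1


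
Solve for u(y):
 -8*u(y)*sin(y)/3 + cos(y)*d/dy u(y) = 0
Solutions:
 u(y) = C1/cos(y)^(8/3)


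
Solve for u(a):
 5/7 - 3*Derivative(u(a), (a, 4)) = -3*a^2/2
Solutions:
 u(a) = C1 + C2*a + C3*a^2 + C4*a^3 + a^6/720 + 5*a^4/504


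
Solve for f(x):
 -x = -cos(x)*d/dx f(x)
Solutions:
 f(x) = C1 + Integral(x/cos(x), x)


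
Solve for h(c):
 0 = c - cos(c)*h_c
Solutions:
 h(c) = C1 + Integral(c/cos(c), c)


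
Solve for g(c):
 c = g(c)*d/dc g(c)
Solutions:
 g(c) = -sqrt(C1 + c^2)
 g(c) = sqrt(C1 + c^2)


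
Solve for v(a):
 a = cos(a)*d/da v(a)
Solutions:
 v(a) = C1 + Integral(a/cos(a), a)


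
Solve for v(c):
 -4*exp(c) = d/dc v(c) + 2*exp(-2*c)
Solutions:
 v(c) = C1 - 4*exp(c) + exp(-2*c)


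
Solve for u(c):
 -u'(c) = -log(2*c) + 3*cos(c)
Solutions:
 u(c) = C1 + c*log(c) - c + c*log(2) - 3*sin(c)


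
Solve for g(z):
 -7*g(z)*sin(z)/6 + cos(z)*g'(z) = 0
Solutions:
 g(z) = C1/cos(z)^(7/6)


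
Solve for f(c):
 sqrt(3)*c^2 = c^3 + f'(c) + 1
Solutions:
 f(c) = C1 - c^4/4 + sqrt(3)*c^3/3 - c


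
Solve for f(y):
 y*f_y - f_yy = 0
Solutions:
 f(y) = C1 + C2*erfi(sqrt(2)*y/2)


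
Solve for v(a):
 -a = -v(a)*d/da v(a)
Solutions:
 v(a) = -sqrt(C1 + a^2)
 v(a) = sqrt(C1 + a^2)


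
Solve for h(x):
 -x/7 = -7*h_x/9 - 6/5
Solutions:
 h(x) = C1 + 9*x^2/98 - 54*x/35


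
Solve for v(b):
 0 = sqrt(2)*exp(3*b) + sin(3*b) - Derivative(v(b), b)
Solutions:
 v(b) = C1 + sqrt(2)*exp(3*b)/3 - cos(3*b)/3


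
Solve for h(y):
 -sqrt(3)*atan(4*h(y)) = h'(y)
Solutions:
 Integral(1/atan(4*_y), (_y, h(y))) = C1 - sqrt(3)*y


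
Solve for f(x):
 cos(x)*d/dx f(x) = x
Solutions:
 f(x) = C1 + Integral(x/cos(x), x)


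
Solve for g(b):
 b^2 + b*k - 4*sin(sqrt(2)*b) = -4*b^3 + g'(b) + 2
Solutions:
 g(b) = C1 + b^4 + b^3/3 + b^2*k/2 - 2*b + 2*sqrt(2)*cos(sqrt(2)*b)


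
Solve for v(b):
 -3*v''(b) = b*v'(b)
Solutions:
 v(b) = C1 + C2*erf(sqrt(6)*b/6)


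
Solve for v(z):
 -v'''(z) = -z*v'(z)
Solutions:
 v(z) = C1 + Integral(C2*airyai(z) + C3*airybi(z), z)


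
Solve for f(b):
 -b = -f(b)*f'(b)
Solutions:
 f(b) = -sqrt(C1 + b^2)
 f(b) = sqrt(C1 + b^2)


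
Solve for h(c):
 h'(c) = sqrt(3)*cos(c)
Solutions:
 h(c) = C1 + sqrt(3)*sin(c)


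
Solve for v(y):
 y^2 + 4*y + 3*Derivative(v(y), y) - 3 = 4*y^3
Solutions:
 v(y) = C1 + y^4/3 - y^3/9 - 2*y^2/3 + y


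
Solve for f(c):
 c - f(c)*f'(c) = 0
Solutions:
 f(c) = -sqrt(C1 + c^2)
 f(c) = sqrt(C1 + c^2)


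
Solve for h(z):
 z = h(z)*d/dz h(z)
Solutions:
 h(z) = -sqrt(C1 + z^2)
 h(z) = sqrt(C1 + z^2)


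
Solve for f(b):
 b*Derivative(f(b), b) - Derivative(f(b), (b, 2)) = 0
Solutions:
 f(b) = C1 + C2*erfi(sqrt(2)*b/2)


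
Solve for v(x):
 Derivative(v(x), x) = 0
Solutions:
 v(x) = C1


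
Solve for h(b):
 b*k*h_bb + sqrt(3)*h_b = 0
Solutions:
 h(b) = C1 + b^(((re(k) - sqrt(3))*re(k) + im(k)^2)/(re(k)^2 + im(k)^2))*(C2*sin(sqrt(3)*log(b)*Abs(im(k))/(re(k)^2 + im(k)^2)) + C3*cos(sqrt(3)*log(b)*im(k)/(re(k)^2 + im(k)^2)))


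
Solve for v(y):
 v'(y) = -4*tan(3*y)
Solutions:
 v(y) = C1 + 4*log(cos(3*y))/3


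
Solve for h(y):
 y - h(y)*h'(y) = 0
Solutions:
 h(y) = -sqrt(C1 + y^2)
 h(y) = sqrt(C1 + y^2)


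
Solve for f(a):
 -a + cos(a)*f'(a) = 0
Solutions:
 f(a) = C1 + Integral(a/cos(a), a)


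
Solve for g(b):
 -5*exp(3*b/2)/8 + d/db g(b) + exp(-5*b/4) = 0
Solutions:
 g(b) = C1 + 5*exp(3*b/2)/12 + 4*exp(-5*b/4)/5


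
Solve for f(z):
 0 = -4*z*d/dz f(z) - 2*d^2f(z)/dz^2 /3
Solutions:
 f(z) = C1 + C2*erf(sqrt(3)*z)


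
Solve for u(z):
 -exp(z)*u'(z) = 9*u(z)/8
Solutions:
 u(z) = C1*exp(9*exp(-z)/8)


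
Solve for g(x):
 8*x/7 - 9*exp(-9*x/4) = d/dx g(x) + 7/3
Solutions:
 g(x) = C1 + 4*x^2/7 - 7*x/3 + 4*exp(-9*x/4)


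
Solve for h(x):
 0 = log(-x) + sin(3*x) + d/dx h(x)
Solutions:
 h(x) = C1 - x*log(-x) + x + cos(3*x)/3


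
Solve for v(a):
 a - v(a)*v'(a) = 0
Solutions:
 v(a) = -sqrt(C1 + a^2)
 v(a) = sqrt(C1 + a^2)


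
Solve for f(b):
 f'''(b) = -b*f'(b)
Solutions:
 f(b) = C1 + Integral(C2*airyai(-b) + C3*airybi(-b), b)


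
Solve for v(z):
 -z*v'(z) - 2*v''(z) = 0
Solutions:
 v(z) = C1 + C2*erf(z/2)


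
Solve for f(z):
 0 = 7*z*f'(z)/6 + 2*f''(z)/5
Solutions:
 f(z) = C1 + C2*erf(sqrt(210)*z/12)


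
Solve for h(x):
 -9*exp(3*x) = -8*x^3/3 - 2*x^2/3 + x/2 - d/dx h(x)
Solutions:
 h(x) = C1 - 2*x^4/3 - 2*x^3/9 + x^2/4 + 3*exp(3*x)


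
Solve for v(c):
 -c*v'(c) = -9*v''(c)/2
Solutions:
 v(c) = C1 + C2*erfi(c/3)


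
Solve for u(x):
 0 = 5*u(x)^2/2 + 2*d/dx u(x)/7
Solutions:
 u(x) = 4/(C1 + 35*x)


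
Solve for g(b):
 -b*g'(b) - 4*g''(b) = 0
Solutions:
 g(b) = C1 + C2*erf(sqrt(2)*b/4)


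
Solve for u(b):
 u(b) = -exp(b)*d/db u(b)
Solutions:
 u(b) = C1*exp(exp(-b))


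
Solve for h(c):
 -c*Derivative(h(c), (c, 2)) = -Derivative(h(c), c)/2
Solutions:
 h(c) = C1 + C2*c^(3/2)


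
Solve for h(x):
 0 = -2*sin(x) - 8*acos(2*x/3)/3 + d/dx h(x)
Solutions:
 h(x) = C1 + 8*x*acos(2*x/3)/3 - 4*sqrt(9 - 4*x^2)/3 - 2*cos(x)


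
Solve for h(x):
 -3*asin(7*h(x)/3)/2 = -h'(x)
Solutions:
 Integral(1/asin(7*_y/3), (_y, h(x))) = C1 + 3*x/2


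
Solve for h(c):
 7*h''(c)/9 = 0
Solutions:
 h(c) = C1 + C2*c


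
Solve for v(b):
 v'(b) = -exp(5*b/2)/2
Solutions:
 v(b) = C1 - exp(5*b/2)/5


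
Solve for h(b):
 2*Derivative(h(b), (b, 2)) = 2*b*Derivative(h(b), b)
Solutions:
 h(b) = C1 + C2*erfi(sqrt(2)*b/2)


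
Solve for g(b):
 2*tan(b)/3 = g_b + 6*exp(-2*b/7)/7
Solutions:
 g(b) = C1 + log(tan(b)^2 + 1)/3 + 3*exp(-2*b/7)


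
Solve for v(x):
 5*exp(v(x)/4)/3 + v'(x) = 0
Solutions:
 v(x) = 4*log(1/(C1 + 5*x)) + 4*log(12)


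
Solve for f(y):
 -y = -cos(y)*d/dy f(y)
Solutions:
 f(y) = C1 + Integral(y/cos(y), y)


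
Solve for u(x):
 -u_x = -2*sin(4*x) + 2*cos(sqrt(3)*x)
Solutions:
 u(x) = C1 - 2*sqrt(3)*sin(sqrt(3)*x)/3 - cos(4*x)/2


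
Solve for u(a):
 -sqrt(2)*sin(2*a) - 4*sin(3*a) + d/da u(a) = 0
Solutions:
 u(a) = C1 - sqrt(2)*cos(2*a)/2 - 4*cos(3*a)/3


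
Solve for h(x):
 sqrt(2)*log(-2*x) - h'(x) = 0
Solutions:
 h(x) = C1 + sqrt(2)*x*log(-x) + sqrt(2)*x*(-1 + log(2))


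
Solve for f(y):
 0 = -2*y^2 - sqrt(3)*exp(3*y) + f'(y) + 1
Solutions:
 f(y) = C1 + 2*y^3/3 - y + sqrt(3)*exp(3*y)/3


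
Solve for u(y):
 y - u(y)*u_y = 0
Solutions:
 u(y) = -sqrt(C1 + y^2)
 u(y) = sqrt(C1 + y^2)


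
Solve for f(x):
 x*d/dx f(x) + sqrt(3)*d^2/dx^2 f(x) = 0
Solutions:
 f(x) = C1 + C2*erf(sqrt(2)*3^(3/4)*x/6)


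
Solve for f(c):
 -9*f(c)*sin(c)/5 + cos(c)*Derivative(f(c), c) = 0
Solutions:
 f(c) = C1/cos(c)^(9/5)


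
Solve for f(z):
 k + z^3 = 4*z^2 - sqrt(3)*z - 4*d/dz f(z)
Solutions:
 f(z) = C1 - k*z/4 - z^4/16 + z^3/3 - sqrt(3)*z^2/8


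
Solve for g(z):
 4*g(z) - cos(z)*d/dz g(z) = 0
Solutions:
 g(z) = C1*(sin(z)^2 + 2*sin(z) + 1)/(sin(z)^2 - 2*sin(z) + 1)


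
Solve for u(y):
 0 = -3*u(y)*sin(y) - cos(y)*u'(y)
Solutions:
 u(y) = C1*cos(y)^3


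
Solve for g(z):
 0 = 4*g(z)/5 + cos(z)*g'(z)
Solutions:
 g(z) = C1*(sin(z) - 1)^(2/5)/(sin(z) + 1)^(2/5)


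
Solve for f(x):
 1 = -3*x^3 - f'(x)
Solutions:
 f(x) = C1 - 3*x^4/4 - x


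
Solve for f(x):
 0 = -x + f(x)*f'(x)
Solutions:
 f(x) = -sqrt(C1 + x^2)
 f(x) = sqrt(C1 + x^2)


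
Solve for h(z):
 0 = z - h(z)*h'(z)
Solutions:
 h(z) = -sqrt(C1 + z^2)
 h(z) = sqrt(C1 + z^2)


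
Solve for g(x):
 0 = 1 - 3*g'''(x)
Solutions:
 g(x) = C1 + C2*x + C3*x^2 + x^3/18


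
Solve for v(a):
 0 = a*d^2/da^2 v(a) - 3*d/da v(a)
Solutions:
 v(a) = C1 + C2*a^4


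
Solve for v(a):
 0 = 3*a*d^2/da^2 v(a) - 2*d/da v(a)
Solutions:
 v(a) = C1 + C2*a^(5/3)


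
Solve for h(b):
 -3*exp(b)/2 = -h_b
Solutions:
 h(b) = C1 + 3*exp(b)/2


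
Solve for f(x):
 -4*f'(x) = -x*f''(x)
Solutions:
 f(x) = C1 + C2*x^5


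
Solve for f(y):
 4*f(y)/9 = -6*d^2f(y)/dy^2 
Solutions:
 f(y) = C1*sin(sqrt(6)*y/9) + C2*cos(sqrt(6)*y/9)


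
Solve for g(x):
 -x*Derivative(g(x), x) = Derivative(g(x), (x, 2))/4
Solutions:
 g(x) = C1 + C2*erf(sqrt(2)*x)


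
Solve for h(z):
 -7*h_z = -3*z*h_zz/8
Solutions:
 h(z) = C1 + C2*z^(59/3)


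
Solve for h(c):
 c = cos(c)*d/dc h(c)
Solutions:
 h(c) = C1 + Integral(c/cos(c), c)


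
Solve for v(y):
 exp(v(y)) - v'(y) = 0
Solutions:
 v(y) = log(-1/(C1 + y))


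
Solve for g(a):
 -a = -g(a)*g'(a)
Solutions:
 g(a) = -sqrt(C1 + a^2)
 g(a) = sqrt(C1 + a^2)


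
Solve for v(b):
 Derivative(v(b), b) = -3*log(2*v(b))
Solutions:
 Integral(1/(log(_y) + log(2)), (_y, v(b)))/3 = C1 - b


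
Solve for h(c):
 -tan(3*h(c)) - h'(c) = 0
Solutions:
 h(c) = -asin(C1*exp(-3*c))/3 + pi/3
 h(c) = asin(C1*exp(-3*c))/3


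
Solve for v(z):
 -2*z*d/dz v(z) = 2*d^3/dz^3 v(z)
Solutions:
 v(z) = C1 + Integral(C2*airyai(-z) + C3*airybi(-z), z)


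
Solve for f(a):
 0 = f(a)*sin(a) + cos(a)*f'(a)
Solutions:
 f(a) = C1*cos(a)


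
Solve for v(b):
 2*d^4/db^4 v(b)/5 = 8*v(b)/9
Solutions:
 v(b) = C1*exp(-5^(1/4)*sqrt(6)*b/3) + C2*exp(5^(1/4)*sqrt(6)*b/3) + C3*sin(5^(1/4)*sqrt(6)*b/3) + C4*cos(5^(1/4)*sqrt(6)*b/3)


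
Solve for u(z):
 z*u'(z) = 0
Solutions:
 u(z) = C1


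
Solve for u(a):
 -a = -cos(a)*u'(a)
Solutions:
 u(a) = C1 + Integral(a/cos(a), a)


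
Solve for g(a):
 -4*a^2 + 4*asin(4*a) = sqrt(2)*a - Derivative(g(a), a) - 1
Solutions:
 g(a) = C1 + 4*a^3/3 + sqrt(2)*a^2/2 - 4*a*asin(4*a) - a - sqrt(1 - 16*a^2)


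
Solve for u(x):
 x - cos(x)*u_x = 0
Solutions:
 u(x) = C1 + Integral(x/cos(x), x)


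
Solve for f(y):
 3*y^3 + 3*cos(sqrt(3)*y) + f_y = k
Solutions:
 f(y) = C1 + k*y - 3*y^4/4 - sqrt(3)*sin(sqrt(3)*y)


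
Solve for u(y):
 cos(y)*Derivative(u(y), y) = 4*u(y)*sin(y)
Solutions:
 u(y) = C1/cos(y)^4


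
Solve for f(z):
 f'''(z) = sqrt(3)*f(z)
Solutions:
 f(z) = C3*exp(3^(1/6)*z) + (C1*sin(3^(2/3)*z/2) + C2*cos(3^(2/3)*z/2))*exp(-3^(1/6)*z/2)


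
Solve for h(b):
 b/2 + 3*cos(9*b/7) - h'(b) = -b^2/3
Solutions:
 h(b) = C1 + b^3/9 + b^2/4 + 7*sin(9*b/7)/3


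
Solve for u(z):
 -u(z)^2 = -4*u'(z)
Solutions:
 u(z) = -4/(C1 + z)


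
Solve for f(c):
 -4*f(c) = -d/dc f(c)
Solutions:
 f(c) = C1*exp(4*c)


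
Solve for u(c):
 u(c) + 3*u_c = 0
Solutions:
 u(c) = C1*exp(-c/3)


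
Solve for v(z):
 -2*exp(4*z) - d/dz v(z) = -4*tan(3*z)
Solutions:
 v(z) = C1 - exp(4*z)/2 - 4*log(cos(3*z))/3


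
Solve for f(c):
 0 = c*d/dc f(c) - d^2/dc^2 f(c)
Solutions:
 f(c) = C1 + C2*erfi(sqrt(2)*c/2)


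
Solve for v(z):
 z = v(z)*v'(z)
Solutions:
 v(z) = -sqrt(C1 + z^2)
 v(z) = sqrt(C1 + z^2)


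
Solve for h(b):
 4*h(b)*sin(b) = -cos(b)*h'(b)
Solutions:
 h(b) = C1*cos(b)^4


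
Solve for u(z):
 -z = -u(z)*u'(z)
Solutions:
 u(z) = -sqrt(C1 + z^2)
 u(z) = sqrt(C1 + z^2)


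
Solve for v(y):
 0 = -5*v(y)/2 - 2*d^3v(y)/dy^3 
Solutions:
 v(y) = C3*exp(-10^(1/3)*y/2) + (C1*sin(10^(1/3)*sqrt(3)*y/4) + C2*cos(10^(1/3)*sqrt(3)*y/4))*exp(10^(1/3)*y/4)


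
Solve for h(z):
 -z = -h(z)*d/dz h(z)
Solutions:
 h(z) = -sqrt(C1 + z^2)
 h(z) = sqrt(C1 + z^2)


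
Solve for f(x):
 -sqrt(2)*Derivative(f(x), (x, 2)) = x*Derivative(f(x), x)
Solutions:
 f(x) = C1 + C2*erf(2^(1/4)*x/2)


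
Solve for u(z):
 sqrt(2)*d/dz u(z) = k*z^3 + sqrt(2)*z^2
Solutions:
 u(z) = C1 + sqrt(2)*k*z^4/8 + z^3/3


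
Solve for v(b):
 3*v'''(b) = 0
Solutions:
 v(b) = C1 + C2*b + C3*b^2


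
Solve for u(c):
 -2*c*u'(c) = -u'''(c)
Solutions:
 u(c) = C1 + Integral(C2*airyai(2^(1/3)*c) + C3*airybi(2^(1/3)*c), c)


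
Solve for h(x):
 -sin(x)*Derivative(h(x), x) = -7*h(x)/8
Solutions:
 h(x) = C1*(cos(x) - 1)^(7/16)/(cos(x) + 1)^(7/16)


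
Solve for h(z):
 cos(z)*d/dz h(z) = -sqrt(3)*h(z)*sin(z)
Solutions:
 h(z) = C1*cos(z)^(sqrt(3))


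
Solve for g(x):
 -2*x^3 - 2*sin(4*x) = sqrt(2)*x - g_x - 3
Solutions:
 g(x) = C1 + x^4/2 + sqrt(2)*x^2/2 - 3*x - cos(4*x)/2


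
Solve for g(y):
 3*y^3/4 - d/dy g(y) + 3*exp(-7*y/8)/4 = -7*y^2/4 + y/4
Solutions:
 g(y) = C1 + 3*y^4/16 + 7*y^3/12 - y^2/8 - 6*exp(-7*y/8)/7


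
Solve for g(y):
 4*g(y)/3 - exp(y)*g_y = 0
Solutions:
 g(y) = C1*exp(-4*exp(-y)/3)


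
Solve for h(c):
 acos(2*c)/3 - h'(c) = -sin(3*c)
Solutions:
 h(c) = C1 + c*acos(2*c)/3 - sqrt(1 - 4*c^2)/6 - cos(3*c)/3


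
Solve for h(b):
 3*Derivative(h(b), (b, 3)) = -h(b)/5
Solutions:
 h(b) = C3*exp(-15^(2/3)*b/15) + (C1*sin(3^(1/6)*5^(2/3)*b/10) + C2*cos(3^(1/6)*5^(2/3)*b/10))*exp(15^(2/3)*b/30)


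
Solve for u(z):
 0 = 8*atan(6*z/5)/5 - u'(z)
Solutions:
 u(z) = C1 + 8*z*atan(6*z/5)/5 - 2*log(36*z^2 + 25)/3


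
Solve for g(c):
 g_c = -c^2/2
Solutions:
 g(c) = C1 - c^3/6


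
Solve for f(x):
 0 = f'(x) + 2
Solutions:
 f(x) = C1 - 2*x


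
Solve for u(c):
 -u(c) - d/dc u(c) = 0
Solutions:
 u(c) = C1*exp(-c)


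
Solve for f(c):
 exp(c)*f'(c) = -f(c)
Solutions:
 f(c) = C1*exp(exp(-c))


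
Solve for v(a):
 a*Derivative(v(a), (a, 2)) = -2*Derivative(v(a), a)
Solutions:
 v(a) = C1 + C2/a


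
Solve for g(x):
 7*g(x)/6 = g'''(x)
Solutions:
 g(x) = C3*exp(6^(2/3)*7^(1/3)*x/6) + (C1*sin(2^(2/3)*3^(1/6)*7^(1/3)*x/4) + C2*cos(2^(2/3)*3^(1/6)*7^(1/3)*x/4))*exp(-6^(2/3)*7^(1/3)*x/12)


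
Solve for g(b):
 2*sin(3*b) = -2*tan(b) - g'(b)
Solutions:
 g(b) = C1 + 2*log(cos(b)) + 2*cos(3*b)/3


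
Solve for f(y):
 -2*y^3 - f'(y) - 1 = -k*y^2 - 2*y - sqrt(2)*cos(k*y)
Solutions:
 f(y) = C1 + k*y^3/3 - y^4/2 + y^2 - y + sqrt(2)*sin(k*y)/k


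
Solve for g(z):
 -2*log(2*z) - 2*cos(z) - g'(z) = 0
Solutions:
 g(z) = C1 - 2*z*log(z) - 2*z*log(2) + 2*z - 2*sin(z)


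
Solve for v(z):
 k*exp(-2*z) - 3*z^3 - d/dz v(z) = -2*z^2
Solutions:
 v(z) = C1 - k*exp(-2*z)/2 - 3*z^4/4 + 2*z^3/3


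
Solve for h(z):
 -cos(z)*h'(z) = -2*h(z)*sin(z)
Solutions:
 h(z) = C1/cos(z)^2


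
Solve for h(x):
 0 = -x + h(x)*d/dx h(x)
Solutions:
 h(x) = -sqrt(C1 + x^2)
 h(x) = sqrt(C1 + x^2)


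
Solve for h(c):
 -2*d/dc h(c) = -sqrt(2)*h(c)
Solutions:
 h(c) = C1*exp(sqrt(2)*c/2)


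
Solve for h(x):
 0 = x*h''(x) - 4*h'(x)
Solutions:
 h(x) = C1 + C2*x^5


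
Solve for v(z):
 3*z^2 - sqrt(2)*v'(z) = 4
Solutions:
 v(z) = C1 + sqrt(2)*z^3/2 - 2*sqrt(2)*z


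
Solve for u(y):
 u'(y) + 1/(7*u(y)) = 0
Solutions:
 u(y) = -sqrt(C1 - 14*y)/7
 u(y) = sqrt(C1 - 14*y)/7


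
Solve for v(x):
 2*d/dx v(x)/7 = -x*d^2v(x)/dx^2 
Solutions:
 v(x) = C1 + C2*x^(5/7)


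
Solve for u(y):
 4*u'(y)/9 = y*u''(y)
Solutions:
 u(y) = C1 + C2*y^(13/9)


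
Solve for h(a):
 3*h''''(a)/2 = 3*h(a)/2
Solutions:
 h(a) = C1*exp(-a) + C2*exp(a) + C3*sin(a) + C4*cos(a)


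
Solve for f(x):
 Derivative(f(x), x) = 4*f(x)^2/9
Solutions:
 f(x) = -9/(C1 + 4*x)


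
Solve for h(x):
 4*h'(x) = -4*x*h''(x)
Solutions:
 h(x) = C1 + C2*log(x)


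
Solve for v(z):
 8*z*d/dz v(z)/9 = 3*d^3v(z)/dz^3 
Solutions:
 v(z) = C1 + Integral(C2*airyai(2*z/3) + C3*airybi(2*z/3), z)


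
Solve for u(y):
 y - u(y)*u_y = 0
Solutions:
 u(y) = -sqrt(C1 + y^2)
 u(y) = sqrt(C1 + y^2)


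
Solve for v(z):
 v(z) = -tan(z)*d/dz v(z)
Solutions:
 v(z) = C1/sin(z)


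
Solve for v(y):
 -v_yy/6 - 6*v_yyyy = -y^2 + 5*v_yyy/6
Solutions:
 v(y) = C1 + C2*y + y^4/2 - 10*y^3 - 66*y^2 + (C3*sin(sqrt(119)*y/72) + C4*cos(sqrt(119)*y/72))*exp(-5*y/72)


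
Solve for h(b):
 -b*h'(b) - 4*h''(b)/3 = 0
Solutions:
 h(b) = C1 + C2*erf(sqrt(6)*b/4)


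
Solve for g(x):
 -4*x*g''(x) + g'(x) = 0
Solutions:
 g(x) = C1 + C2*x^(5/4)


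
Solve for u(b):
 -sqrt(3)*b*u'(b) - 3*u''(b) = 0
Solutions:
 u(b) = C1 + C2*erf(sqrt(2)*3^(3/4)*b/6)


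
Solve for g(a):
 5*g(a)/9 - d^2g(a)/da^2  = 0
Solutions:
 g(a) = C1*exp(-sqrt(5)*a/3) + C2*exp(sqrt(5)*a/3)


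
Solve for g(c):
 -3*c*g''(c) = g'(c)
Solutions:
 g(c) = C1 + C2*c^(2/3)


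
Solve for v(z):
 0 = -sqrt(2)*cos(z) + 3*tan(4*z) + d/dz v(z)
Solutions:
 v(z) = C1 + 3*log(cos(4*z))/4 + sqrt(2)*sin(z)


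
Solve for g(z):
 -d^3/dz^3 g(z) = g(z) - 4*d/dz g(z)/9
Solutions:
 g(z) = C1*exp(z*(8*18^(1/3)/(sqrt(58281) + 243)^(1/3) + 12^(1/3)*(sqrt(58281) + 243)^(1/3))/36)*sin(2^(1/3)*3^(1/6)*z*(-2^(1/3)*3^(2/3)*(sqrt(58281) + 243)^(1/3) + 24/(sqrt(58281) + 243)^(1/3))/36) + C2*exp(z*(8*18^(1/3)/(sqrt(58281) + 243)^(1/3) + 12^(1/3)*(sqrt(58281) + 243)^(1/3))/36)*cos(2^(1/3)*3^(1/6)*z*(-2^(1/3)*3^(2/3)*(sqrt(58281) + 243)^(1/3) + 24/(sqrt(58281) + 243)^(1/3))/36) + C3*exp(-z*(8*18^(1/3)/(sqrt(58281) + 243)^(1/3) + 12^(1/3)*(sqrt(58281) + 243)^(1/3))/18)


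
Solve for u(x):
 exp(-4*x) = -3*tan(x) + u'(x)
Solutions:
 u(x) = C1 + 3*log(tan(x)^2 + 1)/2 - exp(-4*x)/4


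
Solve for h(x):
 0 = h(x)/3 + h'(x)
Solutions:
 h(x) = C1*exp(-x/3)


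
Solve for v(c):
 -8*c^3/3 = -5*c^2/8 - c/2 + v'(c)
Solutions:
 v(c) = C1 - 2*c^4/3 + 5*c^3/24 + c^2/4


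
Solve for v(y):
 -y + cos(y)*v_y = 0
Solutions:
 v(y) = C1 + Integral(y/cos(y), y)


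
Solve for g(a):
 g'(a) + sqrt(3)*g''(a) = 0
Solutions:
 g(a) = C1 + C2*exp(-sqrt(3)*a/3)


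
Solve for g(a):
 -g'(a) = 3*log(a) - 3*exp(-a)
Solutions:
 g(a) = C1 - 3*a*log(a) + 3*a - 3*exp(-a)


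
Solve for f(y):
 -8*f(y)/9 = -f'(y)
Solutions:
 f(y) = C1*exp(8*y/9)


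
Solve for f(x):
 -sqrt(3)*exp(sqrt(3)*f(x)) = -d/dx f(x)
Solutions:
 f(x) = sqrt(3)*(2*log(-1/(C1 + sqrt(3)*x)) - log(3))/6


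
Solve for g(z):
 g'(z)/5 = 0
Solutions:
 g(z) = C1


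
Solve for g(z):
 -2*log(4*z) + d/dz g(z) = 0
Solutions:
 g(z) = C1 + 2*z*log(z) - 2*z + z*log(16)


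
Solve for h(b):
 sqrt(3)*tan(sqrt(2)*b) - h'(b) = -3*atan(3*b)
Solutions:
 h(b) = C1 + 3*b*atan(3*b) - log(9*b^2 + 1)/2 - sqrt(6)*log(cos(sqrt(2)*b))/2


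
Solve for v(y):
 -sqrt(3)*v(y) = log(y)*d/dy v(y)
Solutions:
 v(y) = C1*exp(-sqrt(3)*li(y))


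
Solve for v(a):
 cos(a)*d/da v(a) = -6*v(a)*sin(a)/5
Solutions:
 v(a) = C1*cos(a)^(6/5)


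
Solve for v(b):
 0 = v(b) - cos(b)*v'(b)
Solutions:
 v(b) = C1*sqrt(sin(b) + 1)/sqrt(sin(b) - 1)


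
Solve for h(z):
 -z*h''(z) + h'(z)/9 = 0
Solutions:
 h(z) = C1 + C2*z^(10/9)


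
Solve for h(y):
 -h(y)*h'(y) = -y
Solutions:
 h(y) = -sqrt(C1 + y^2)
 h(y) = sqrt(C1 + y^2)


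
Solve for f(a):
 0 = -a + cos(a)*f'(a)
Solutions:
 f(a) = C1 + Integral(a/cos(a), a)


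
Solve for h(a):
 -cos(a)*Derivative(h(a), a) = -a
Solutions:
 h(a) = C1 + Integral(a/cos(a), a)


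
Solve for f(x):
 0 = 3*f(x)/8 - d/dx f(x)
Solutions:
 f(x) = C1*exp(3*x/8)


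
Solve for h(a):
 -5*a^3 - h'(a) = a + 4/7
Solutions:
 h(a) = C1 - 5*a^4/4 - a^2/2 - 4*a/7


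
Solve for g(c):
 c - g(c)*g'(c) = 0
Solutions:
 g(c) = -sqrt(C1 + c^2)
 g(c) = sqrt(C1 + c^2)


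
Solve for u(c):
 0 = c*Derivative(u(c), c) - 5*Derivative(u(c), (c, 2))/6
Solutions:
 u(c) = C1 + C2*erfi(sqrt(15)*c/5)


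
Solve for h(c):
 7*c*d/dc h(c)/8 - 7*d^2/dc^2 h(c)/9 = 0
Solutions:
 h(c) = C1 + C2*erfi(3*c/4)


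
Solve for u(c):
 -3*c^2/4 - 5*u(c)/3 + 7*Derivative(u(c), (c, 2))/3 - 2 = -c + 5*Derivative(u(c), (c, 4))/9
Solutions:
 u(c) = C1*exp(-sqrt(10)*c*sqrt(21 - sqrt(141))/10) + C2*exp(sqrt(10)*c*sqrt(21 - sqrt(141))/10) + C3*exp(-sqrt(10)*c*sqrt(sqrt(141) + 21)/10) + C4*exp(sqrt(10)*c*sqrt(sqrt(141) + 21)/10) - 9*c^2/20 + 3*c/5 - 123/50


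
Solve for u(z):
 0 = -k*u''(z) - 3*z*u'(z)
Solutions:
 u(z) = C1 + C2*sqrt(k)*erf(sqrt(6)*z*sqrt(1/k)/2)


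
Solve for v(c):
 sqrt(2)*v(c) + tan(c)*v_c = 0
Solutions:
 v(c) = C1/sin(c)^(sqrt(2))


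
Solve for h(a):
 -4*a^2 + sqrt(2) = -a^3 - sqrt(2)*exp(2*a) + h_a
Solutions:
 h(a) = C1 + a^4/4 - 4*a^3/3 + sqrt(2)*a + sqrt(2)*exp(2*a)/2


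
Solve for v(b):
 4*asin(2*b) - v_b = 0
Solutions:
 v(b) = C1 + 4*b*asin(2*b) + 2*sqrt(1 - 4*b^2)


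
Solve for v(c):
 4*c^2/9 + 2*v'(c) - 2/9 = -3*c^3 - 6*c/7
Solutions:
 v(c) = C1 - 3*c^4/8 - 2*c^3/27 - 3*c^2/14 + c/9


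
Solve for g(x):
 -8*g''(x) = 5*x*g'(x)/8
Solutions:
 g(x) = C1 + C2*erf(sqrt(10)*x/16)


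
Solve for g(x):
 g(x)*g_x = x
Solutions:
 g(x) = -sqrt(C1 + x^2)
 g(x) = sqrt(C1 + x^2)


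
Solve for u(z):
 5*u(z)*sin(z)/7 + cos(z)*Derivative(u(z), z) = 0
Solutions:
 u(z) = C1*cos(z)^(5/7)
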